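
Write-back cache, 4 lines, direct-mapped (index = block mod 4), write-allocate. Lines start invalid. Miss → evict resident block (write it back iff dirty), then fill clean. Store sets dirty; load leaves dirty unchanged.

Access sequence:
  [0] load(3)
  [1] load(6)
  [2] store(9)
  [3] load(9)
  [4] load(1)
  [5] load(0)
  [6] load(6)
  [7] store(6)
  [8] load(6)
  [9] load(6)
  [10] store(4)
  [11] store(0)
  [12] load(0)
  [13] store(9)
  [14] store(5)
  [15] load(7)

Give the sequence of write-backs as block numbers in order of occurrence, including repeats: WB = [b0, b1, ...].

WB = [9, 4, 9]

0: R B3 → L3 miss [-]
1: R B6 → L2 miss [-]
2: W B9 → L1 miss [D]
3: R B9 → L1 hit [D]
4: R B1 → L1 miss wb→B9 [-]
5: R B0 → L0 miss [-]
6: R B6 → L2 hit [-]
7: W B6 → L2 hit [D]
8: R B6 → L2 hit [D]
9: R B6 → L2 hit [D]
10: W B4 → L0 miss [D]
11: W B0 → L0 miss wb→B4 [D]
12: R B0 → L0 hit [D]
13: W B9 → L1 miss [D]
14: W B5 → L1 miss wb→B9 [D]
15: R B7 → L3 miss [-]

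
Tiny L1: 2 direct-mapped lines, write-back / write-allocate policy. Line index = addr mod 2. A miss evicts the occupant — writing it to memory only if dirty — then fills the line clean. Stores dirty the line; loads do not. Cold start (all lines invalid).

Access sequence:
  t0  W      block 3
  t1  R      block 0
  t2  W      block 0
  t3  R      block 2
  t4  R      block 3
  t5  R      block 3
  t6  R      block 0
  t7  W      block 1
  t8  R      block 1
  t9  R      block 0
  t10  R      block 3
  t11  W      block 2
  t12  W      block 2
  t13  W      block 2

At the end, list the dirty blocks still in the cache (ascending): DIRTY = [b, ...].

DIRTY = [2]

0: W B3 -> L1 miss  d=D]
1: R B0 -> L0 miss  d=-]
2: W B0 -> L0 hit  d=D]
3: R B2 -> L0 miss wb->B0  d=-]
4: R B3 -> L1 hit  d=D]
5: R B3 -> L1 hit  d=D]
6: R B0 -> L0 miss  d=-]
7: W B1 -> L1 miss wb->B3  d=D]
8: R B1 -> L1 hit  d=D]
9: R B0 -> L0 hit  d=-]
10: R B3 -> L1 miss wb->B1  d=-]
11: W B2 -> L0 miss  d=D]
12: W B2 -> L0 hit  d=D]
13: W B2 -> L0 hit  d=D]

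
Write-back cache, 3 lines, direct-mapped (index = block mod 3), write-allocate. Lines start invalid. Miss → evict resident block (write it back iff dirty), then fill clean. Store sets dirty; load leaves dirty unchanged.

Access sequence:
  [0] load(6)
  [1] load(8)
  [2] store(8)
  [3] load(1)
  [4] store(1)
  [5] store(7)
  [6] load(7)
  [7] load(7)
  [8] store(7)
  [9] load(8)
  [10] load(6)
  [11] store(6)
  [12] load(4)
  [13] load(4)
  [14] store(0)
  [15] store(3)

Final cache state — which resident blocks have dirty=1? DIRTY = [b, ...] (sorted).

0: R B6 → L0 miss [-]
1: R B8 → L2 miss [-]
2: W B8 → L2 hit [D]
3: R B1 → L1 miss [-]
4: W B1 → L1 hit [D]
5: W B7 → L1 miss wb→B1 [D]
6: R B7 → L1 hit [D]
7: R B7 → L1 hit [D]
8: W B7 → L1 hit [D]
9: R B8 → L2 hit [D]
10: R B6 → L0 hit [-]
11: W B6 → L0 hit [D]
12: R B4 → L1 miss wb→B7 [-]
13: R B4 → L1 hit [-]
14: W B0 → L0 miss wb→B6 [D]
15: W B3 → L0 miss wb→B0 [D]

DIRTY = [3, 8]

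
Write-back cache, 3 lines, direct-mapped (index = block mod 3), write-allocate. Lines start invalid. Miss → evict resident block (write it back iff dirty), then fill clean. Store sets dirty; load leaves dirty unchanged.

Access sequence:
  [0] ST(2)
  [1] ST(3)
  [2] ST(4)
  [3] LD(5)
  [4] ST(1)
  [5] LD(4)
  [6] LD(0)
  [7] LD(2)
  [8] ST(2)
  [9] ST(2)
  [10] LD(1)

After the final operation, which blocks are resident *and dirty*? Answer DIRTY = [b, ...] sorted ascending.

0: W B2 -> L2 miss  d=D]
1: W B3 -> L0 miss  d=D]
2: W B4 -> L1 miss  d=D]
3: R B5 -> L2 miss wb->B2  d=-]
4: W B1 -> L1 miss wb->B4  d=D]
5: R B4 -> L1 miss wb->B1  d=-]
6: R B0 -> L0 miss wb->B3  d=-]
7: R B2 -> L2 miss  d=-]
8: W B2 -> L2 hit  d=D]
9: W B2 -> L2 hit  d=D]
10: R B1 -> L1 miss  d=-]

DIRTY = [2]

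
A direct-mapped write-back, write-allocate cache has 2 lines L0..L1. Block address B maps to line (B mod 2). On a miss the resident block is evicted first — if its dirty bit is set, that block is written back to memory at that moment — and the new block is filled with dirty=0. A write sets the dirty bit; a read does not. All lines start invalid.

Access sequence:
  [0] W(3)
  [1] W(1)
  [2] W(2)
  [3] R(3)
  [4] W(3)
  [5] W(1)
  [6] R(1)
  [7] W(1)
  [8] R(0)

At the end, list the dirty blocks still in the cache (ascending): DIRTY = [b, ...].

DIRTY = [1]

0: W B3 -> L1 miss  d=D]
1: W B1 -> L1 miss wb->B3  d=D]
2: W B2 -> L0 miss  d=D]
3: R B3 -> L1 miss wb->B1  d=-]
4: W B3 -> L1 hit  d=D]
5: W B1 -> L1 miss wb->B3  d=D]
6: R B1 -> L1 hit  d=D]
7: W B1 -> L1 hit  d=D]
8: R B0 -> L0 miss wb->B2  d=-]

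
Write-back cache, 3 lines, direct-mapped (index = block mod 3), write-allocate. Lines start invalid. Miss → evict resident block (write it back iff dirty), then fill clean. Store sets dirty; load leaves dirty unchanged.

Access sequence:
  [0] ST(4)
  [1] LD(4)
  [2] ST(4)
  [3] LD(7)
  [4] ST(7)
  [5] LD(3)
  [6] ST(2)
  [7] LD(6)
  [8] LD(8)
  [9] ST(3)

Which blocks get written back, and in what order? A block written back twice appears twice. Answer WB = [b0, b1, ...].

0: W B4 → L1 miss [D]
1: R B4 → L1 hit [D]
2: W B4 → L1 hit [D]
3: R B7 → L1 miss wb→B4 [-]
4: W B7 → L1 hit [D]
5: R B3 → L0 miss [-]
6: W B2 → L2 miss [D]
7: R B6 → L0 miss [-]
8: R B8 → L2 miss wb→B2 [-]
9: W B3 → L0 miss [D]

WB = [4, 2]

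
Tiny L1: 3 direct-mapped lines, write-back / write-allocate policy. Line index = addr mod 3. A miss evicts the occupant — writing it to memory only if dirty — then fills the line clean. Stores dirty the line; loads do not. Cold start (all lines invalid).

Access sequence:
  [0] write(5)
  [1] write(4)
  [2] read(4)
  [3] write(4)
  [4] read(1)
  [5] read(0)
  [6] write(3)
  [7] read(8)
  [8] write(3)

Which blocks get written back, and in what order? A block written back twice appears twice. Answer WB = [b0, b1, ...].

WB = [4, 5]

0: W B5 → L2 miss [D]
1: W B4 → L1 miss [D]
2: R B4 → L1 hit [D]
3: W B4 → L1 hit [D]
4: R B1 → L1 miss wb→B4 [-]
5: R B0 → L0 miss [-]
6: W B3 → L0 miss [D]
7: R B8 → L2 miss wb→B5 [-]
8: W B3 → L0 hit [D]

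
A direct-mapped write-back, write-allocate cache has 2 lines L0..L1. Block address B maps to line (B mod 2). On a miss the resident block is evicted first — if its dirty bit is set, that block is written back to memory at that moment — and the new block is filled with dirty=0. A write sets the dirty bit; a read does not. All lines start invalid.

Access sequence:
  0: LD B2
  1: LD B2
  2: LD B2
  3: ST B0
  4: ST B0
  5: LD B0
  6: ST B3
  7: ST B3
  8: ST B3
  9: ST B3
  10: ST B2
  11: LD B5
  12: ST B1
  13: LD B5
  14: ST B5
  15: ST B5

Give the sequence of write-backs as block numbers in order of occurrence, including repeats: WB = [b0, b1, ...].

WB = [0, 3, 1]

  0 | R B2 → L0 miss [-]
  1 | R B2 → L0 hit [-]
  2 | R B2 → L0 hit [-]
  3 | W B0 → L0 miss [D]
  4 | W B0 → L0 hit [D]
  5 | R B0 → L0 hit [D]
  6 | W B3 → L1 miss [D]
  7 | W B3 → L1 hit [D]
  8 | W B3 → L1 hit [D]
  9 | W B3 → L1 hit [D]
  10 | W B2 → L0 miss wb→B0 [D]
  11 | R B5 → L1 miss wb→B3 [-]
  12 | W B1 → L1 miss [D]
  13 | R B5 → L1 miss wb→B1 [-]
  14 | W B5 → L1 hit [D]
  15 | W B5 → L1 hit [D]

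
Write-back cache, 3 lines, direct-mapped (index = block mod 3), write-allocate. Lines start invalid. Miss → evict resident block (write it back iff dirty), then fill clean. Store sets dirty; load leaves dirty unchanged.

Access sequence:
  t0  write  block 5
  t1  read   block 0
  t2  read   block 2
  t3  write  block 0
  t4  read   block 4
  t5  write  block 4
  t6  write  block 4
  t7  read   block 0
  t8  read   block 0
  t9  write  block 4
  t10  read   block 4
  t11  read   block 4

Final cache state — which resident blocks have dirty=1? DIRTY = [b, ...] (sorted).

0: W B5 -> L2 miss  d=D]
1: R B0 -> L0 miss  d=-]
2: R B2 -> L2 miss wb->B5  d=-]
3: W B0 -> L0 hit  d=D]
4: R B4 -> L1 miss  d=-]
5: W B4 -> L1 hit  d=D]
6: W B4 -> L1 hit  d=D]
7: R B0 -> L0 hit  d=D]
8: R B0 -> L0 hit  d=D]
9: W B4 -> L1 hit  d=D]
10: R B4 -> L1 hit  d=D]
11: R B4 -> L1 hit  d=D]

DIRTY = [0, 4]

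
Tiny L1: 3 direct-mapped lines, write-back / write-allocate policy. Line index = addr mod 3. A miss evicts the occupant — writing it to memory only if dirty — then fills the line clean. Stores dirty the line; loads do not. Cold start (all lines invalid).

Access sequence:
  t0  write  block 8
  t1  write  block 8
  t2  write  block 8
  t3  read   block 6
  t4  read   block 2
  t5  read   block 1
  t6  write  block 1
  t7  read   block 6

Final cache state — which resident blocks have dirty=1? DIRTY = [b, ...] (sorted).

0: W B8 → L2 miss [D]
1: W B8 → L2 hit [D]
2: W B8 → L2 hit [D]
3: R B6 → L0 miss [-]
4: R B2 → L2 miss wb→B8 [-]
5: R B1 → L1 miss [-]
6: W B1 → L1 hit [D]
7: R B6 → L0 hit [-]

DIRTY = [1]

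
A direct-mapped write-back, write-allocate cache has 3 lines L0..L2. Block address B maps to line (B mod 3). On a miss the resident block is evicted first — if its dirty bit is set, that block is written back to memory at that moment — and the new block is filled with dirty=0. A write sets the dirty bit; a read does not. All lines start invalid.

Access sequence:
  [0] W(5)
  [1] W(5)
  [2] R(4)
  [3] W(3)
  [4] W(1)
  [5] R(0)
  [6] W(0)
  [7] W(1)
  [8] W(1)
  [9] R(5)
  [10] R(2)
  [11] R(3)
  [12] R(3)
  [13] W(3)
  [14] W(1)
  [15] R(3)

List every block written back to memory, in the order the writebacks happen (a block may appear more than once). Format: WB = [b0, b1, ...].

WB = [3, 5, 0]

0: W B5 -> L2 miss  d=D]
1: W B5 -> L2 hit  d=D]
2: R B4 -> L1 miss  d=-]
3: W B3 -> L0 miss  d=D]
4: W B1 -> L1 miss  d=D]
5: R B0 -> L0 miss wb->B3  d=-]
6: W B0 -> L0 hit  d=D]
7: W B1 -> L1 hit  d=D]
8: W B1 -> L1 hit  d=D]
9: R B5 -> L2 hit  d=D]
10: R B2 -> L2 miss wb->B5  d=-]
11: R B3 -> L0 miss wb->B0  d=-]
12: R B3 -> L0 hit  d=-]
13: W B3 -> L0 hit  d=D]
14: W B1 -> L1 hit  d=D]
15: R B3 -> L0 hit  d=D]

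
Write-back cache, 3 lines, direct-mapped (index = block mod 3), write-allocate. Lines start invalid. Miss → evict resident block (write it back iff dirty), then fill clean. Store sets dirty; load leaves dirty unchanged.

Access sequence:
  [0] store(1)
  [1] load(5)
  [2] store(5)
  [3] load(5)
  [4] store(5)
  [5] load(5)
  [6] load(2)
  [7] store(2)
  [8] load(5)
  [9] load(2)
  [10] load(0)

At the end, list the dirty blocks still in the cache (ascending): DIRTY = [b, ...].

  0 | W B1 → L1 miss [D]
  1 | R B5 → L2 miss [-]
  2 | W B5 → L2 hit [D]
  3 | R B5 → L2 hit [D]
  4 | W B5 → L2 hit [D]
  5 | R B5 → L2 hit [D]
  6 | R B2 → L2 miss wb→B5 [-]
  7 | W B2 → L2 hit [D]
  8 | R B5 → L2 miss wb→B2 [-]
  9 | R B2 → L2 miss [-]
  10 | R B0 → L0 miss [-]

DIRTY = [1]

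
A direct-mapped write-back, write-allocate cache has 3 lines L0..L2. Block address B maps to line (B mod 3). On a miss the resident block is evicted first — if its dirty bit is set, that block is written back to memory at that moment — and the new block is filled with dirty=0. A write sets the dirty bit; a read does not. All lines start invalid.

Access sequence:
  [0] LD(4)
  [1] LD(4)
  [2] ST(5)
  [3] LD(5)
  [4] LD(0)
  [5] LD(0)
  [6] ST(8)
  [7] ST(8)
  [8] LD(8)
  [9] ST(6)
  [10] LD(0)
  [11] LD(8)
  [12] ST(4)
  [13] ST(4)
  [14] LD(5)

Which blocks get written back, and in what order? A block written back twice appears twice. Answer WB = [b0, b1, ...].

WB = [5, 6, 8]

  0 | R B4 → L1 miss [-]
  1 | R B4 → L1 hit [-]
  2 | W B5 → L2 miss [D]
  3 | R B5 → L2 hit [D]
  4 | R B0 → L0 miss [-]
  5 | R B0 → L0 hit [-]
  6 | W B8 → L2 miss wb→B5 [D]
  7 | W B8 → L2 hit [D]
  8 | R B8 → L2 hit [D]
  9 | W B6 → L0 miss [D]
  10 | R B0 → L0 miss wb→B6 [-]
  11 | R B8 → L2 hit [D]
  12 | W B4 → L1 hit [D]
  13 | W B4 → L1 hit [D]
  14 | R B5 → L2 miss wb→B8 [-]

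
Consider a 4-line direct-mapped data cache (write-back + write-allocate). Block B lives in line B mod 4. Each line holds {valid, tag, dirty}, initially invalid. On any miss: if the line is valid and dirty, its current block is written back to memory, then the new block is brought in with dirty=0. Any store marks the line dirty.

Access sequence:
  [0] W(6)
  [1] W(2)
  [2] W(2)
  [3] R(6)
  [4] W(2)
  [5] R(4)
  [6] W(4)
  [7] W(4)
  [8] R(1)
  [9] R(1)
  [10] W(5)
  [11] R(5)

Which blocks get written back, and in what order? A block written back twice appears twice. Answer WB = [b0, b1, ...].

0: W B6 -> L2 miss  d=D]
1: W B2 -> L2 miss wb->B6  d=D]
2: W B2 -> L2 hit  d=D]
3: R B6 -> L2 miss wb->B2  d=-]
4: W B2 -> L2 miss  d=D]
5: R B4 -> L0 miss  d=-]
6: W B4 -> L0 hit  d=D]
7: W B4 -> L0 hit  d=D]
8: R B1 -> L1 miss  d=-]
9: R B1 -> L1 hit  d=-]
10: W B5 -> L1 miss  d=D]
11: R B5 -> L1 hit  d=D]

WB = [6, 2]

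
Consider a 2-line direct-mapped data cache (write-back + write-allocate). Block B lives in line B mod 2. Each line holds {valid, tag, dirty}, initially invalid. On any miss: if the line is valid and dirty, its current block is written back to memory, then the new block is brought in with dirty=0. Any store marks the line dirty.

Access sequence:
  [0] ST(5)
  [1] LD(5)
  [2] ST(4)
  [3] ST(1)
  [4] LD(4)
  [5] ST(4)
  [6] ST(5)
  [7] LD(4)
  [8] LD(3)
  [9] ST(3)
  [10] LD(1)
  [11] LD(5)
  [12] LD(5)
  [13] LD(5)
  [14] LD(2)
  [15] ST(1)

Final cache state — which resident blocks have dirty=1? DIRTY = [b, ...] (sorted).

0: W B5 → L1 miss [D]
1: R B5 → L1 hit [D]
2: W B4 → L0 miss [D]
3: W B1 → L1 miss wb→B5 [D]
4: R B4 → L0 hit [D]
5: W B4 → L0 hit [D]
6: W B5 → L1 miss wb→B1 [D]
7: R B4 → L0 hit [D]
8: R B3 → L1 miss wb→B5 [-]
9: W B3 → L1 hit [D]
10: R B1 → L1 miss wb→B3 [-]
11: R B5 → L1 miss [-]
12: R B5 → L1 hit [-]
13: R B5 → L1 hit [-]
14: R B2 → L0 miss wb→B4 [-]
15: W B1 → L1 miss [D]

DIRTY = [1]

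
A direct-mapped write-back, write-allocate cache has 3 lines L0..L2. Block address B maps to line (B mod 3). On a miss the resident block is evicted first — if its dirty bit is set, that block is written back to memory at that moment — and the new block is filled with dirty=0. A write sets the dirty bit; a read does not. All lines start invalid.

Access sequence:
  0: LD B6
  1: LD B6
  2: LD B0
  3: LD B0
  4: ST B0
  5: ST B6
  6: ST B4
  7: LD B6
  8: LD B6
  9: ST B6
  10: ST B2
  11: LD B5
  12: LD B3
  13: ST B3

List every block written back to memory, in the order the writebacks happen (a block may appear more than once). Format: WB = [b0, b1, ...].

0: R B6 → L0 miss [-]
1: R B6 → L0 hit [-]
2: R B0 → L0 miss [-]
3: R B0 → L0 hit [-]
4: W B0 → L0 hit [D]
5: W B6 → L0 miss wb→B0 [D]
6: W B4 → L1 miss [D]
7: R B6 → L0 hit [D]
8: R B6 → L0 hit [D]
9: W B6 → L0 hit [D]
10: W B2 → L2 miss [D]
11: R B5 → L2 miss wb→B2 [-]
12: R B3 → L0 miss wb→B6 [-]
13: W B3 → L0 hit [D]

WB = [0, 2, 6]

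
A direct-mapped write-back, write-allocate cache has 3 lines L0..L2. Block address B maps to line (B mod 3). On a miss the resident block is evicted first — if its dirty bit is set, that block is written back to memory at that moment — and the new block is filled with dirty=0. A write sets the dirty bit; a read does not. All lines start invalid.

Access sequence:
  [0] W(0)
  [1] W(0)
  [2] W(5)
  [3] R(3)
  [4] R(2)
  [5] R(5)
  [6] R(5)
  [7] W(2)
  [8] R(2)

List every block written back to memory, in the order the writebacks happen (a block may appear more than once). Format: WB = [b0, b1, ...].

0: W B0 -> L0 miss  d=D]
1: W B0 -> L0 hit  d=D]
2: W B5 -> L2 miss  d=D]
3: R B3 -> L0 miss wb->B0  d=-]
4: R B2 -> L2 miss wb->B5  d=-]
5: R B5 -> L2 miss  d=-]
6: R B5 -> L2 hit  d=-]
7: W B2 -> L2 miss  d=D]
8: R B2 -> L2 hit  d=D]

WB = [0, 5]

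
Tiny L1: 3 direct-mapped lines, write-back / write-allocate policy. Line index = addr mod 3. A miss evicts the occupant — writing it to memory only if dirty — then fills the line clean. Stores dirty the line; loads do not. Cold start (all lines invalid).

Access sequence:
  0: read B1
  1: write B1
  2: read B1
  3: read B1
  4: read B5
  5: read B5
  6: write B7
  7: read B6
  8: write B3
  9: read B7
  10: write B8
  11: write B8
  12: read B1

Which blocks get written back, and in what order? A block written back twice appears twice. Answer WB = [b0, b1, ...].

0: R B1 -> L1 miss  d=-]
1: W B1 -> L1 hit  d=D]
2: R B1 -> L1 hit  d=D]
3: R B1 -> L1 hit  d=D]
4: R B5 -> L2 miss  d=-]
5: R B5 -> L2 hit  d=-]
6: W B7 -> L1 miss wb->B1  d=D]
7: R B6 -> L0 miss  d=-]
8: W B3 -> L0 miss  d=D]
9: R B7 -> L1 hit  d=D]
10: W B8 -> L2 miss  d=D]
11: W B8 -> L2 hit  d=D]
12: R B1 -> L1 miss wb->B7  d=-]

WB = [1, 7]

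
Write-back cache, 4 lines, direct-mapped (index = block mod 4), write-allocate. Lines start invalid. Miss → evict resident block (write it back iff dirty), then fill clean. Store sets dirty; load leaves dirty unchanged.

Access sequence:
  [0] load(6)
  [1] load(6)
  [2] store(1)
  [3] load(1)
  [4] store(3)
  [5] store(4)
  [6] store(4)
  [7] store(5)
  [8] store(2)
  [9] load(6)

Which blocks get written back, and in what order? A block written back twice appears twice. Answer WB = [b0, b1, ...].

WB = [1, 2]

0: R B6 -> L2 miss  d=-]
1: R B6 -> L2 hit  d=-]
2: W B1 -> L1 miss  d=D]
3: R B1 -> L1 hit  d=D]
4: W B3 -> L3 miss  d=D]
5: W B4 -> L0 miss  d=D]
6: W B4 -> L0 hit  d=D]
7: W B5 -> L1 miss wb->B1  d=D]
8: W B2 -> L2 miss  d=D]
9: R B6 -> L2 miss wb->B2  d=-]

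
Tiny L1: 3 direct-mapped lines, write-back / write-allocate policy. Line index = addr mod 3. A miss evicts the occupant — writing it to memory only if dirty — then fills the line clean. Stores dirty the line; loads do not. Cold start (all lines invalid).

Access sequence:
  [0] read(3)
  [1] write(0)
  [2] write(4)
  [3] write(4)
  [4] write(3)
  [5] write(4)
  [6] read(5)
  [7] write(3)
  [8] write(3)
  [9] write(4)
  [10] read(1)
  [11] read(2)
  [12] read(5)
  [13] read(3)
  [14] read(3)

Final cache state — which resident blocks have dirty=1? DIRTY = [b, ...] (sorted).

  0 | R B3 → L0 miss [-]
  1 | W B0 → L0 miss [D]
  2 | W B4 → L1 miss [D]
  3 | W B4 → L1 hit [D]
  4 | W B3 → L0 miss wb→B0 [D]
  5 | W B4 → L1 hit [D]
  6 | R B5 → L2 miss [-]
  7 | W B3 → L0 hit [D]
  8 | W B3 → L0 hit [D]
  9 | W B4 → L1 hit [D]
  10 | R B1 → L1 miss wb→B4 [-]
  11 | R B2 → L2 miss [-]
  12 | R B5 → L2 miss [-]
  13 | R B3 → L0 hit [D]
  14 | R B3 → L0 hit [D]

DIRTY = [3]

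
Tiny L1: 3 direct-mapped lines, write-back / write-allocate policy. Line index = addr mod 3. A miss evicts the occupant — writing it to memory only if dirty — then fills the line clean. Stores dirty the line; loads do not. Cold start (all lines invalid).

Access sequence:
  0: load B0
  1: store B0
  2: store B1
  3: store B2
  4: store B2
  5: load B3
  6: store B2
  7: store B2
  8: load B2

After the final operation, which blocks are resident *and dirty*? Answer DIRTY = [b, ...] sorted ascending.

0: R B0 → L0 miss [-]
1: W B0 → L0 hit [D]
2: W B1 → L1 miss [D]
3: W B2 → L2 miss [D]
4: W B2 → L2 hit [D]
5: R B3 → L0 miss wb→B0 [-]
6: W B2 → L2 hit [D]
7: W B2 → L2 hit [D]
8: R B2 → L2 hit [D]

DIRTY = [1, 2]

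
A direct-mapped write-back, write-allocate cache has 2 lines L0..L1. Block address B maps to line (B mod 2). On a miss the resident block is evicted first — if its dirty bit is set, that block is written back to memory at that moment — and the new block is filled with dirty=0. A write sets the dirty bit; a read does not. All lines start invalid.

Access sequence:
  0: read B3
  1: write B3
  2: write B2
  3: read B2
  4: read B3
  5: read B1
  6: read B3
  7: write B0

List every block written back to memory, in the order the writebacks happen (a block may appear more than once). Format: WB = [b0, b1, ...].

  0 | R B3 → L1 miss [-]
  1 | W B3 → L1 hit [D]
  2 | W B2 → L0 miss [D]
  3 | R B2 → L0 hit [D]
  4 | R B3 → L1 hit [D]
  5 | R B1 → L1 miss wb→B3 [-]
  6 | R B3 → L1 miss [-]
  7 | W B0 → L0 miss wb→B2 [D]

WB = [3, 2]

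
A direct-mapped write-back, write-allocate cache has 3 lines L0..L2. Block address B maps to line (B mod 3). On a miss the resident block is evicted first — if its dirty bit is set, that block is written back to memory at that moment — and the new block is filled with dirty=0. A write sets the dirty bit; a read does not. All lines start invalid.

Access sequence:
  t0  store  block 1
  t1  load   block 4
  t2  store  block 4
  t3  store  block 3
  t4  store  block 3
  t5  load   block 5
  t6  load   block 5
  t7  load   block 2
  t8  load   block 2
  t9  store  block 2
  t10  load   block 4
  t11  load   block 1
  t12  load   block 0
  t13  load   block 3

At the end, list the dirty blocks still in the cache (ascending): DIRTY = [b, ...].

0: W B1 → L1 miss [D]
1: R B4 → L1 miss wb→B1 [-]
2: W B4 → L1 hit [D]
3: W B3 → L0 miss [D]
4: W B3 → L0 hit [D]
5: R B5 → L2 miss [-]
6: R B5 → L2 hit [-]
7: R B2 → L2 miss [-]
8: R B2 → L2 hit [-]
9: W B2 → L2 hit [D]
10: R B4 → L1 hit [D]
11: R B1 → L1 miss wb→B4 [-]
12: R B0 → L0 miss wb→B3 [-]
13: R B3 → L0 miss [-]

DIRTY = [2]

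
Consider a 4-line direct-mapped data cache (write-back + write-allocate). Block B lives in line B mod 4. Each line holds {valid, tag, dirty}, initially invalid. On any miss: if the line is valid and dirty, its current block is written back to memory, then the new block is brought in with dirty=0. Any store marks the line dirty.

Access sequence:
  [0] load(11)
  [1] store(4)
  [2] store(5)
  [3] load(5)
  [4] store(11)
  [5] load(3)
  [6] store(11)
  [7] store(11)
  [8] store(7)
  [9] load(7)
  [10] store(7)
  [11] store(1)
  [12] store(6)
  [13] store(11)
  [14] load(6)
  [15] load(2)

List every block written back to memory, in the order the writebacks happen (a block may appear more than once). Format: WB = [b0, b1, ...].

  0 | R B11 → L3 miss [-]
  1 | W B4 → L0 miss [D]
  2 | W B5 → L1 miss [D]
  3 | R B5 → L1 hit [D]
  4 | W B11 → L3 hit [D]
  5 | R B3 → L3 miss wb→B11 [-]
  6 | W B11 → L3 miss [D]
  7 | W B11 → L3 hit [D]
  8 | W B7 → L3 miss wb→B11 [D]
  9 | R B7 → L3 hit [D]
  10 | W B7 → L3 hit [D]
  11 | W B1 → L1 miss wb→B5 [D]
  12 | W B6 → L2 miss [D]
  13 | W B11 → L3 miss wb→B7 [D]
  14 | R B6 → L2 hit [D]
  15 | R B2 → L2 miss wb→B6 [-]

WB = [11, 11, 5, 7, 6]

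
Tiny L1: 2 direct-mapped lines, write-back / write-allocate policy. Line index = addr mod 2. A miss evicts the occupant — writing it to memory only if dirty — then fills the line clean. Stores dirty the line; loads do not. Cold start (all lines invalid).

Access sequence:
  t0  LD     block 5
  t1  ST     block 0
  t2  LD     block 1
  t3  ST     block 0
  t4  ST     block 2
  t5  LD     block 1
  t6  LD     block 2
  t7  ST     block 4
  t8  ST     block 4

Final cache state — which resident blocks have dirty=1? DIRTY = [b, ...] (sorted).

  0 | R B5 → L1 miss [-]
  1 | W B0 → L0 miss [D]
  2 | R B1 → L1 miss [-]
  3 | W B0 → L0 hit [D]
  4 | W B2 → L0 miss wb→B0 [D]
  5 | R B1 → L1 hit [-]
  6 | R B2 → L0 hit [D]
  7 | W B4 → L0 miss wb→B2 [D]
  8 | W B4 → L0 hit [D]

DIRTY = [4]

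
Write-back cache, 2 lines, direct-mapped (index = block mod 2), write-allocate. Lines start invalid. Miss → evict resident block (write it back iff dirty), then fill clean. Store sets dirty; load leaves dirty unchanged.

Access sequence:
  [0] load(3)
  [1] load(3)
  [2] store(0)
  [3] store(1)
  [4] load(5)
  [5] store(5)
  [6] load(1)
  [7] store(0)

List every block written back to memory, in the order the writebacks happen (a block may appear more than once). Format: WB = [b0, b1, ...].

0: R B3 -> L1 miss  d=-]
1: R B3 -> L1 hit  d=-]
2: W B0 -> L0 miss  d=D]
3: W B1 -> L1 miss  d=D]
4: R B5 -> L1 miss wb->B1  d=-]
5: W B5 -> L1 hit  d=D]
6: R B1 -> L1 miss wb->B5  d=-]
7: W B0 -> L0 hit  d=D]

WB = [1, 5]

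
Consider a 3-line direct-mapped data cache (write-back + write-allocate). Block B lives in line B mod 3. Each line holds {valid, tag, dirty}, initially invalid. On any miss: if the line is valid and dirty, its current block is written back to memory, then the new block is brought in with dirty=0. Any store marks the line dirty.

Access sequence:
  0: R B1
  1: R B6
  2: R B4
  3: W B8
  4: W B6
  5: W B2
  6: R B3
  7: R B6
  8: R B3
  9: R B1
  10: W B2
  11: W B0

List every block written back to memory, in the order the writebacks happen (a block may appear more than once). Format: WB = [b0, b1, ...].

WB = [8, 6]

0: R B1 -> L1 miss  d=-]
1: R B6 -> L0 miss  d=-]
2: R B4 -> L1 miss  d=-]
3: W B8 -> L2 miss  d=D]
4: W B6 -> L0 hit  d=D]
5: W B2 -> L2 miss wb->B8  d=D]
6: R B3 -> L0 miss wb->B6  d=-]
7: R B6 -> L0 miss  d=-]
8: R B3 -> L0 miss  d=-]
9: R B1 -> L1 miss  d=-]
10: W B2 -> L2 hit  d=D]
11: W B0 -> L0 miss  d=D]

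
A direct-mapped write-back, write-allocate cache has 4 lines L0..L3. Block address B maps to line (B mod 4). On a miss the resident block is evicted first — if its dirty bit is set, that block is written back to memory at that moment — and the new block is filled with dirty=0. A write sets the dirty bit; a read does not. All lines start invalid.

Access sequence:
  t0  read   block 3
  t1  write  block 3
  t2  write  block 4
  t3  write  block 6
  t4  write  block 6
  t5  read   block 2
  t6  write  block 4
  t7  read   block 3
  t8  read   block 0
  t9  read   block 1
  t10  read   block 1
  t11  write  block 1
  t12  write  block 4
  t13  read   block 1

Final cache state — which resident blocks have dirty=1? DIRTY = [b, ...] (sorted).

DIRTY = [1, 3, 4]

  0 | R B3 → L3 miss [-]
  1 | W B3 → L3 hit [D]
  2 | W B4 → L0 miss [D]
  3 | W B6 → L2 miss [D]
  4 | W B6 → L2 hit [D]
  5 | R B2 → L2 miss wb→B6 [-]
  6 | W B4 → L0 hit [D]
  7 | R B3 → L3 hit [D]
  8 | R B0 → L0 miss wb→B4 [-]
  9 | R B1 → L1 miss [-]
  10 | R B1 → L1 hit [-]
  11 | W B1 → L1 hit [D]
  12 | W B4 → L0 miss [D]
  13 | R B1 → L1 hit [D]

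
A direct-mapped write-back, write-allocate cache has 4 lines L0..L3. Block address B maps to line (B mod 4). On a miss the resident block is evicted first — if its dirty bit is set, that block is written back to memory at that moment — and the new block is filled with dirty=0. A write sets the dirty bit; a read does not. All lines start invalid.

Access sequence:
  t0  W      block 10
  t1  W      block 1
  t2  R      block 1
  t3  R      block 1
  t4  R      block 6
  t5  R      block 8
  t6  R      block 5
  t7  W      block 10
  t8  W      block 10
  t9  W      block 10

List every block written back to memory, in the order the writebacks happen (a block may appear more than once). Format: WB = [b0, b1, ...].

WB = [10, 1]

0: W B10 -> L2 miss  d=D]
1: W B1 -> L1 miss  d=D]
2: R B1 -> L1 hit  d=D]
3: R B1 -> L1 hit  d=D]
4: R B6 -> L2 miss wb->B10  d=-]
5: R B8 -> L0 miss  d=-]
6: R B5 -> L1 miss wb->B1  d=-]
7: W B10 -> L2 miss  d=D]
8: W B10 -> L2 hit  d=D]
9: W B10 -> L2 hit  d=D]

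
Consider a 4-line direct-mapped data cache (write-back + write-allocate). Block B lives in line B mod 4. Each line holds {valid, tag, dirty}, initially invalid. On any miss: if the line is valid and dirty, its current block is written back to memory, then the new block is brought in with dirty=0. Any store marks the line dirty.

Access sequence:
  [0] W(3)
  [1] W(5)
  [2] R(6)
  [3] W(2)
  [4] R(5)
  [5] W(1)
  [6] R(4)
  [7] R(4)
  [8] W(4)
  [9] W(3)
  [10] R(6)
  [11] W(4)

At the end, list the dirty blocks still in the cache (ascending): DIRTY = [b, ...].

DIRTY = [1, 3, 4]

0: W B3 → L3 miss [D]
1: W B5 → L1 miss [D]
2: R B6 → L2 miss [-]
3: W B2 → L2 miss [D]
4: R B5 → L1 hit [D]
5: W B1 → L1 miss wb→B5 [D]
6: R B4 → L0 miss [-]
7: R B4 → L0 hit [-]
8: W B4 → L0 hit [D]
9: W B3 → L3 hit [D]
10: R B6 → L2 miss wb→B2 [-]
11: W B4 → L0 hit [D]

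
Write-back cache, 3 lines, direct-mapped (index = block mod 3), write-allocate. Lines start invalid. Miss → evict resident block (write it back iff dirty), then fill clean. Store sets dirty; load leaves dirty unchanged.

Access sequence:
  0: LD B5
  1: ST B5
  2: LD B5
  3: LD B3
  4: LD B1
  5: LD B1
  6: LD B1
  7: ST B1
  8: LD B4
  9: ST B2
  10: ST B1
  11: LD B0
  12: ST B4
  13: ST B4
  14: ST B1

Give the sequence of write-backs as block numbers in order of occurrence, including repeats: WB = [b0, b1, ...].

WB = [1, 5, 1, 4]

  0 | R B5 → L2 miss [-]
  1 | W B5 → L2 hit [D]
  2 | R B5 → L2 hit [D]
  3 | R B3 → L0 miss [-]
  4 | R B1 → L1 miss [-]
  5 | R B1 → L1 hit [-]
  6 | R B1 → L1 hit [-]
  7 | W B1 → L1 hit [D]
  8 | R B4 → L1 miss wb→B1 [-]
  9 | W B2 → L2 miss wb→B5 [D]
  10 | W B1 → L1 miss [D]
  11 | R B0 → L0 miss [-]
  12 | W B4 → L1 miss wb→B1 [D]
  13 | W B4 → L1 hit [D]
  14 | W B1 → L1 miss wb→B4 [D]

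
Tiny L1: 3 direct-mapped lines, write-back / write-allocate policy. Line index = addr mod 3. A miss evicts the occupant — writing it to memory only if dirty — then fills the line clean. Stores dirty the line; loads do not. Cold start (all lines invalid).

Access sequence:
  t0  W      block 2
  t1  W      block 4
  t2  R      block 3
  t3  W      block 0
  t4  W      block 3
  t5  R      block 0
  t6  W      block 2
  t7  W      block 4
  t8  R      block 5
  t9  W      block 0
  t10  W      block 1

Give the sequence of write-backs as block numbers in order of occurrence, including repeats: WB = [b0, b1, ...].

0: W B2 -> L2 miss  d=D]
1: W B4 -> L1 miss  d=D]
2: R B3 -> L0 miss  d=-]
3: W B0 -> L0 miss  d=D]
4: W B3 -> L0 miss wb->B0  d=D]
5: R B0 -> L0 miss wb->B3  d=-]
6: W B2 -> L2 hit  d=D]
7: W B4 -> L1 hit  d=D]
8: R B5 -> L2 miss wb->B2  d=-]
9: W B0 -> L0 hit  d=D]
10: W B1 -> L1 miss wb->B4  d=D]

WB = [0, 3, 2, 4]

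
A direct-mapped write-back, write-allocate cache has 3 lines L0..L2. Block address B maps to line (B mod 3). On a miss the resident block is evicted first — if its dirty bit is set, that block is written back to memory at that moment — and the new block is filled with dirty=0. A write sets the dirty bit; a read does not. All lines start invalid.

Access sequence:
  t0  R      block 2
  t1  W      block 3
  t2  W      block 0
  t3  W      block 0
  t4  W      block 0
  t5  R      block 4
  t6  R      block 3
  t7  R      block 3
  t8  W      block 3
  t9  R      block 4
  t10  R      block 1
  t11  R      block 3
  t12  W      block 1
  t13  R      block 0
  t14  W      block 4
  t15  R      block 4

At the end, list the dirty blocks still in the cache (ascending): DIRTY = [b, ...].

0: R B2 → L2 miss [-]
1: W B3 → L0 miss [D]
2: W B0 → L0 miss wb→B3 [D]
3: W B0 → L0 hit [D]
4: W B0 → L0 hit [D]
5: R B4 → L1 miss [-]
6: R B3 → L0 miss wb→B0 [-]
7: R B3 → L0 hit [-]
8: W B3 → L0 hit [D]
9: R B4 → L1 hit [-]
10: R B1 → L1 miss [-]
11: R B3 → L0 hit [D]
12: W B1 → L1 hit [D]
13: R B0 → L0 miss wb→B3 [-]
14: W B4 → L1 miss wb→B1 [D]
15: R B4 → L1 hit [D]

DIRTY = [4]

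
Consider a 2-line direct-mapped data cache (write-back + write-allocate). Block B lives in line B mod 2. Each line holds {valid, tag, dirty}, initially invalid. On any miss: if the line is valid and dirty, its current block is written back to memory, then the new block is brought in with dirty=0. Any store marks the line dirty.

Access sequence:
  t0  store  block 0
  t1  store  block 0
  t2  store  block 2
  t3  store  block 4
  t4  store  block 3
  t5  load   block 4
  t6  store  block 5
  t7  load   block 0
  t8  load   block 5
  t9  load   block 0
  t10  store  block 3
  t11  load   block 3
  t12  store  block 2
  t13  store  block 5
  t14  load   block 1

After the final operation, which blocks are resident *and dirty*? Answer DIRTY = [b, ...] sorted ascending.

DIRTY = [2]

0: W B0 → L0 miss [D]
1: W B0 → L0 hit [D]
2: W B2 → L0 miss wb→B0 [D]
3: W B4 → L0 miss wb→B2 [D]
4: W B3 → L1 miss [D]
5: R B4 → L0 hit [D]
6: W B5 → L1 miss wb→B3 [D]
7: R B0 → L0 miss wb→B4 [-]
8: R B5 → L1 hit [D]
9: R B0 → L0 hit [-]
10: W B3 → L1 miss wb→B5 [D]
11: R B3 → L1 hit [D]
12: W B2 → L0 miss [D]
13: W B5 → L1 miss wb→B3 [D]
14: R B1 → L1 miss wb→B5 [-]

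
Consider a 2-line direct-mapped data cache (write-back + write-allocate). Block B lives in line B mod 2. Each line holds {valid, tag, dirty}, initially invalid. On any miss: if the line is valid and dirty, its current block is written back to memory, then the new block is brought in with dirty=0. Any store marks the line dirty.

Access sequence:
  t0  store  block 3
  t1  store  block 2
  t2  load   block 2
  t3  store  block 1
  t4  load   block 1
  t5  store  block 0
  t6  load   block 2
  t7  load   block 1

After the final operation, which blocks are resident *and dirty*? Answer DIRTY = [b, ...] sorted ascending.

0: W B3 → L1 miss [D]
1: W B2 → L0 miss [D]
2: R B2 → L0 hit [D]
3: W B1 → L1 miss wb→B3 [D]
4: R B1 → L1 hit [D]
5: W B0 → L0 miss wb→B2 [D]
6: R B2 → L0 miss wb→B0 [-]
7: R B1 → L1 hit [D]

DIRTY = [1]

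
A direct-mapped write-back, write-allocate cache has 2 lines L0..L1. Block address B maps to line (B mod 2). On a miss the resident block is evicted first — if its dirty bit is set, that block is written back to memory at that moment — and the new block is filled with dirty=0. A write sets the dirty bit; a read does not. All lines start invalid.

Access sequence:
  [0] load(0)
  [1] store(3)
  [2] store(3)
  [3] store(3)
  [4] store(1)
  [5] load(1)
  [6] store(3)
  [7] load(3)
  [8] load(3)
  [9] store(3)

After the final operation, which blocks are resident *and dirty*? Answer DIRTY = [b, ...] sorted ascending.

DIRTY = [3]

  0 | R B0 → L0 miss [-]
  1 | W B3 → L1 miss [D]
  2 | W B3 → L1 hit [D]
  3 | W B3 → L1 hit [D]
  4 | W B1 → L1 miss wb→B3 [D]
  5 | R B1 → L1 hit [D]
  6 | W B3 → L1 miss wb→B1 [D]
  7 | R B3 → L1 hit [D]
  8 | R B3 → L1 hit [D]
  9 | W B3 → L1 hit [D]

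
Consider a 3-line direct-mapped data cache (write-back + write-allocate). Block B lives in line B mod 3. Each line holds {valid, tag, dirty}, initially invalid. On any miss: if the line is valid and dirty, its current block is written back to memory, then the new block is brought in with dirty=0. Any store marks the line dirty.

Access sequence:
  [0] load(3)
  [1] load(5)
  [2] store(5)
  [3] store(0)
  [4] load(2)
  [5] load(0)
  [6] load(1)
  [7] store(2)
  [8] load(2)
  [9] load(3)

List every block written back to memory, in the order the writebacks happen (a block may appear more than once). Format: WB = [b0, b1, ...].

WB = [5, 0]

0: R B3 → L0 miss [-]
1: R B5 → L2 miss [-]
2: W B5 → L2 hit [D]
3: W B0 → L0 miss [D]
4: R B2 → L2 miss wb→B5 [-]
5: R B0 → L0 hit [D]
6: R B1 → L1 miss [-]
7: W B2 → L2 hit [D]
8: R B2 → L2 hit [D]
9: R B3 → L0 miss wb→B0 [-]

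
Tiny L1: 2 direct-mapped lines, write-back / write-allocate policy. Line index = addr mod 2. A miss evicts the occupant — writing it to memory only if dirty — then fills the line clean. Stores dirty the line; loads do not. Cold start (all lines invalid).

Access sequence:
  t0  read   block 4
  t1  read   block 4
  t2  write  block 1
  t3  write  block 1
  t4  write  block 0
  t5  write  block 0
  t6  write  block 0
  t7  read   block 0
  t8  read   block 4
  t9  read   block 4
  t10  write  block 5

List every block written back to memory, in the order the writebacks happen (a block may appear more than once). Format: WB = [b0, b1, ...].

  0 | R B4 → L0 miss [-]
  1 | R B4 → L0 hit [-]
  2 | W B1 → L1 miss [D]
  3 | W B1 → L1 hit [D]
  4 | W B0 → L0 miss [D]
  5 | W B0 → L0 hit [D]
  6 | W B0 → L0 hit [D]
  7 | R B0 → L0 hit [D]
  8 | R B4 → L0 miss wb→B0 [-]
  9 | R B4 → L0 hit [-]
  10 | W B5 → L1 miss wb→B1 [D]

WB = [0, 1]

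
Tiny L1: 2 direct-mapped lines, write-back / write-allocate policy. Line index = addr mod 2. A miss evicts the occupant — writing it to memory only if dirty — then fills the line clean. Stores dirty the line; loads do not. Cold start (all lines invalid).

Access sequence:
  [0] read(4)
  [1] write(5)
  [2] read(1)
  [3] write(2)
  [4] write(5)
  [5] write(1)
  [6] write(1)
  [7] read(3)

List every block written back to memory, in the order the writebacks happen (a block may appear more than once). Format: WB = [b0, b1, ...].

0: R B4 → L0 miss [-]
1: W B5 → L1 miss [D]
2: R B1 → L1 miss wb→B5 [-]
3: W B2 → L0 miss [D]
4: W B5 → L1 miss [D]
5: W B1 → L1 miss wb→B5 [D]
6: W B1 → L1 hit [D]
7: R B3 → L1 miss wb→B1 [-]

WB = [5, 5, 1]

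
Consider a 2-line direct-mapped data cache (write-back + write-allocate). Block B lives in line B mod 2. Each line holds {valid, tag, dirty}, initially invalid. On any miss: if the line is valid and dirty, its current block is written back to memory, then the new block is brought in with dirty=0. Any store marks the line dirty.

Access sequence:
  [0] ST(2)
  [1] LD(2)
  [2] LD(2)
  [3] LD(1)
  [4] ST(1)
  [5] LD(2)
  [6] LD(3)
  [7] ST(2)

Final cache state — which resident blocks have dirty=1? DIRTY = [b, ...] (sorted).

0: W B2 → L0 miss [D]
1: R B2 → L0 hit [D]
2: R B2 → L0 hit [D]
3: R B1 → L1 miss [-]
4: W B1 → L1 hit [D]
5: R B2 → L0 hit [D]
6: R B3 → L1 miss wb→B1 [-]
7: W B2 → L0 hit [D]

DIRTY = [2]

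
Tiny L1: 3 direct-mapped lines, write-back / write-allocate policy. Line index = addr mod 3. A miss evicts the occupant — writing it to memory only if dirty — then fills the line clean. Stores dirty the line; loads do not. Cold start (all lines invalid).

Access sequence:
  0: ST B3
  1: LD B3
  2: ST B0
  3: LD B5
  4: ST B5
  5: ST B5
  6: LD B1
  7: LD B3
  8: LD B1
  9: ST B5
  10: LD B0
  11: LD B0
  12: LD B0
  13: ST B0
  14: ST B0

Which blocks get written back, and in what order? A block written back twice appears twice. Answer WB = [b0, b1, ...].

0: W B3 → L0 miss [D]
1: R B3 → L0 hit [D]
2: W B0 → L0 miss wb→B3 [D]
3: R B5 → L2 miss [-]
4: W B5 → L2 hit [D]
5: W B5 → L2 hit [D]
6: R B1 → L1 miss [-]
7: R B3 → L0 miss wb→B0 [-]
8: R B1 → L1 hit [-]
9: W B5 → L2 hit [D]
10: R B0 → L0 miss [-]
11: R B0 → L0 hit [-]
12: R B0 → L0 hit [-]
13: W B0 → L0 hit [D]
14: W B0 → L0 hit [D]

WB = [3, 0]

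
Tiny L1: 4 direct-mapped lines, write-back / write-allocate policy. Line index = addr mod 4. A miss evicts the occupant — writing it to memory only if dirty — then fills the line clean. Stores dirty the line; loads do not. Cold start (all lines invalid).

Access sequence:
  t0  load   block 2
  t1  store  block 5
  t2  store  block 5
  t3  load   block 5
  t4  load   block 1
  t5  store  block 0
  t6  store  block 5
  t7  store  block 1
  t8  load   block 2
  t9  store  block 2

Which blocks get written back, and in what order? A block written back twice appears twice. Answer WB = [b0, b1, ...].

0: R B2 -> L2 miss  d=-]
1: W B5 -> L1 miss  d=D]
2: W B5 -> L1 hit  d=D]
3: R B5 -> L1 hit  d=D]
4: R B1 -> L1 miss wb->B5  d=-]
5: W B0 -> L0 miss  d=D]
6: W B5 -> L1 miss  d=D]
7: W B1 -> L1 miss wb->B5  d=D]
8: R B2 -> L2 hit  d=-]
9: W B2 -> L2 hit  d=D]

WB = [5, 5]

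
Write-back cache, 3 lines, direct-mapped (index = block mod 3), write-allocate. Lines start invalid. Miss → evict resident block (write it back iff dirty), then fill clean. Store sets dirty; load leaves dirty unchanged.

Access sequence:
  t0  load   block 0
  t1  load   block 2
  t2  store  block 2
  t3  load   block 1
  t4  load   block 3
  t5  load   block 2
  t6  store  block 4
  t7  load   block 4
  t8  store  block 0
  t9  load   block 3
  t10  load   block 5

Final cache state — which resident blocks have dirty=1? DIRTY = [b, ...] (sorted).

DIRTY = [4]

  0 | R B0 → L0 miss [-]
  1 | R B2 → L2 miss [-]
  2 | W B2 → L2 hit [D]
  3 | R B1 → L1 miss [-]
  4 | R B3 → L0 miss [-]
  5 | R B2 → L2 hit [D]
  6 | W B4 → L1 miss [D]
  7 | R B4 → L1 hit [D]
  8 | W B0 → L0 miss [D]
  9 | R B3 → L0 miss wb→B0 [-]
  10 | R B5 → L2 miss wb→B2 [-]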